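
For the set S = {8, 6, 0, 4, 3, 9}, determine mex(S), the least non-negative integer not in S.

0 is in the set but 1 is not, so the mex is 1.

1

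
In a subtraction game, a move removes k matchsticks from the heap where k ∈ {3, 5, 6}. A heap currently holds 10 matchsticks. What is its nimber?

Grundy values for subtraction set {3, 5, 6}:
k:     0  1  2  3  4  5  6  7  8  9 10
g(k):  0  0  0  1  1  1  2  2  2  0  0
So g(10) = 0.

0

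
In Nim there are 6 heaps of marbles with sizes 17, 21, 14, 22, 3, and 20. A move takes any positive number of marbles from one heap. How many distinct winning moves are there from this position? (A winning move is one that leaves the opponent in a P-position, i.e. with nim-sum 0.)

Bitwise XOR of the heap sizes:
  10001  (17)
  10101  (21)
  01110  (14)
  10110  (22)
  00011  (3)
  10100  (20)
  -----
  01011  (11)
The overall nim-sum is X = 11. A heap of size p has a winning move iff p XOR X < p (reduce it to p XOR X).
  17: 17 XOR 11 = 26 ≥ 17 — no move.
  21: 21 XOR 11 = 30 ≥ 21 — no move.
  14: 14 XOR 11 = 5 < 14 — winning move (to 5).
  22: 22 XOR 11 = 29 ≥ 22 — no move.
  3: 3 XOR 11 = 8 ≥ 3 — no move.
  20: 20 XOR 11 = 31 ≥ 20 — no move.
That gives 1 winning move.

1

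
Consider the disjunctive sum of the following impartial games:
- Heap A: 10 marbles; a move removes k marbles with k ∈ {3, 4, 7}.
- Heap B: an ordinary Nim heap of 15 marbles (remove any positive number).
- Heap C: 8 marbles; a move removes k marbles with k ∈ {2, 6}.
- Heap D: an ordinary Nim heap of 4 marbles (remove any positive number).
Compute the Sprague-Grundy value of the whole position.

For heap A, compute g(0), g(1), … with moves {3, 4, 7}:
g(0) = mex{} = 0
g(1) = mex{} = 0
g(2) = mex{} = 0
g(3) = mex{0} = 1
g(4) = mex{0} = 1
g(5) = mex{0} = 1
g(6) = mex{0,1} = 2
g(7) = mex{0,1} = 2
g(8) = mex{0,1} = 2
g(9) = mex{0,1,2} = 3
g(10) = mex{1,2} = 0
So g(10) = 0.
Heap B is a plain Nim heap of size 15, so its Grundy value is 15.
Build the Grundy sequence for heap C with g(k) = mex{g(k−s) : s ∈ {2, 6}, s ≤ k}:
g(0) = mex{} = 0
g(1) = mex{} = 0
g(2) = mex{0} = 1
g(3) = mex{0} = 1
g(4) = mex{1} = 0
g(5) = mex{1} = 0
g(6) = mex{0} = 1
g(7) = mex{0} = 1
g(8) = mex{1} = 0
So g(8) = 0.
Heap D is a plain Nim heap of size 4, so its Grundy value is 4.
The value of a disjunctive sum is the nim-sum of the parts.
Combined value = 0 ⊕ 15 ⊕ 0 ⊕ 4 = 11.

11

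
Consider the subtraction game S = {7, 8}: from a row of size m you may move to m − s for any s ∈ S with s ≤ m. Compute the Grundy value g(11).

1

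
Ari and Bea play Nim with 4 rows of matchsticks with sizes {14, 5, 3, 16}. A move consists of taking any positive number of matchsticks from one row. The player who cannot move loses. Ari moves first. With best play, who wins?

Ari wins

Compute the nim-sum pairwise:
14 ^ 5 = 11
11 ^ 3 = 8
8 ^ 16 = 24
The nim-sum is 24 ≠ 0, so this is an N-position: the player to move can win; Ari has a winning move.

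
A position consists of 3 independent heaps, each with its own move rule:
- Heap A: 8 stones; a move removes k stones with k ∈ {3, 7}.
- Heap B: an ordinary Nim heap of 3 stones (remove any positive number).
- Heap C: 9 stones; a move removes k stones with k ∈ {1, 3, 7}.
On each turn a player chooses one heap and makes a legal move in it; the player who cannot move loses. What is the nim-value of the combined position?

For heap A, compute g(0), g(1), … with moves {3, 7}:
g(0) = mex{} = 0
g(1) = mex{} = 0
g(2) = mex{} = 0
g(3) = mex{0} = 1
g(4) = mex{0} = 1
g(5) = mex{0} = 1
g(6) = mex{1} = 0
g(7) = mex{0,1} = 2
g(8) = mex{0,1} = 2
So g(8) = 2.
Heap B is a plain Nim heap of size 3, so its Grundy value is 3.
Build the Grundy sequence for heap C with g(k) = mex{g(k−s) : s ∈ {1, 3, 7}, s ≤ k}:
g(0) = mex{} = 0
g(1) = mex{0} = 1
g(2) = mex{1} = 0
g(3) = mex{0} = 1
g(4) = mex{1} = 0
g(5) = mex{0} = 1
g(6) = mex{1} = 0
g(7) = mex{0} = 1
g(8) = mex{1} = 0
g(9) = mex{0} = 1
So g(9) = 1.
The value of a disjunctive sum is the nim-sum of the parts.
Combined value = 2 ⊕ 3 ⊕ 1 = 0.

0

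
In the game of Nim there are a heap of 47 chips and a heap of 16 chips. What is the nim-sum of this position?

63

Compute the nim-sum pairwise:
47 XOR 16 = 63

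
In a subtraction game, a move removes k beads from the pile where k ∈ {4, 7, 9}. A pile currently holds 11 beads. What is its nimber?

2

Compute g(0), g(1), … for moves {4, 7, 9}:
g(0) = mex{} = 0
g(1) = mex{} = 0
g(2) = mex{} = 0
g(3) = mex{} = 0
g(4) = mex{0} = 1
g(5) = mex{0} = 1
g(6) = mex{0} = 1
g(7) = mex{0} = 1
g(8) = mex{0,1} = 2
g(9) = mex{0,1} = 2
g(10) = mex{0,1} = 2
g(11) = mex{0,1} = 2
So g(11) = 2.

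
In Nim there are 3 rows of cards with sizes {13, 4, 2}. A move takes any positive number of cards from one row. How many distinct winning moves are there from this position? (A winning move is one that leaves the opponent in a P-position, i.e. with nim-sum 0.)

In binary:
  1101  (13)
  0100  (4)
  0010  (2)
  ----
  1011  (11)
The overall nim-sum is X = 11. A row of size p has a winning move iff p XOR X < p (reduce it to p XOR X).
  13: 13 XOR 11 = 6 < 13 — winning move (to 6).
  4: 4 XOR 11 = 15 ≥ 4 — no move.
  2: 2 XOR 11 = 9 ≥ 2 — no move.
That gives 1 winning move.

1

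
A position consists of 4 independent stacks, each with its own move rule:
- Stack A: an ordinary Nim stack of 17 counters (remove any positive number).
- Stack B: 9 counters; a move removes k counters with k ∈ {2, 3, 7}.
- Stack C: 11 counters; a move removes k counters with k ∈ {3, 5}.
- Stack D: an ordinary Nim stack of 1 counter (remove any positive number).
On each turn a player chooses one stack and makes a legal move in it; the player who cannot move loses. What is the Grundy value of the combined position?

19

Stack A is a plain Nim stack of size 17, so its Grundy value is 17.
For stack B, compute g(0), g(1), … with moves {2, 3, 7}:
g(0) = mex{} = 0
g(1) = mex{} = 0
g(2) = mex{0} = 1
g(3) = mex{0} = 1
g(4) = mex{0,1} = 2
g(5) = mex{1} = 0
g(6) = mex{1,2} = 0
g(7) = mex{0,2} = 1
g(8) = mex{0} = 1
g(9) = mex{0,1} = 2
So g(9) = 2.
Grundy values for stack C (subtraction set {3, 5}):
g(0) = mex{} = 0
g(1) = mex{} = 0
g(2) = mex{} = 0
g(3) = mex{0} = 1
g(4) = mex{0} = 1
g(5) = mex{0} = 1
g(6) = mex{0,1} = 2
g(7) = mex{0,1} = 2
g(8) = mex{1} = 0
g(9) = mex{1,2} = 0
g(10) = mex{1,2} = 0
g(11) = mex{0,2} = 1
So g(11) = 1.
Stack D is a plain Nim stack of size 1, so its Grundy value is 1.
By the Sprague-Grundy theorem, the Grundy value of a sum of independent games is the XOR of the component values.
Combined value = 17 XOR 2 XOR 1 XOR 1 = 19.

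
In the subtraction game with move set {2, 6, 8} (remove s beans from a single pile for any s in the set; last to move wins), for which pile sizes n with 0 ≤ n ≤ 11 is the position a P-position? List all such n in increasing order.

Grundy values for subtraction set {2, 6, 8}:
k:     0  1  2  3  4  5  6  7  8  9 10 11
g(k):  0  0  1  1  0  0  1  1  2  2  3  3
The P-positions (g = 0) in 0..11 are 0, 1, 4, 5.

0, 1, 4, 5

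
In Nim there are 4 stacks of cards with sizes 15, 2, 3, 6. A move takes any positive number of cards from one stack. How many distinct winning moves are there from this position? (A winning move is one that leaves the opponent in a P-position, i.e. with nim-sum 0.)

1

Compute the nim-sum pairwise:
15 ^ 2 = 13
13 ^ 3 = 14
14 ^ 6 = 8
The overall nim-sum is X = 8. A stack of size p has a winning move iff p XOR X < p (reduce it to p XOR X).
  15: 15 XOR 8 = 7 < 15 — winning move (to 7).
  2: 2 XOR 8 = 10 ≥ 2 — no move.
  3: 3 XOR 8 = 11 ≥ 3 — no move.
  6: 6 XOR 8 = 14 ≥ 6 — no move.
That gives 1 winning move.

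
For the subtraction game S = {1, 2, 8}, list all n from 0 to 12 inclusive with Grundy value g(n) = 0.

0, 3, 6, 9, 12

Compute g(0), g(1), … for moves {1, 2, 8}:
g(0) = mex{} = 0
g(1) = mex{0} = 1
g(2) = mex{0,1} = 2
g(3) = mex{1,2} = 0
g(4) = mex{0,2} = 1
g(5) = mex{0,1} = 2
g(6) = mex{1,2} = 0
g(7) = mex{0,2} = 1
g(8) = mex{0,1} = 2
g(9) = mex{1,2} = 0
g(10) = mex{0,2} = 1
g(11) = mex{0,1} = 2
g(12) = mex{1,2} = 0
The P-positions (g = 0) in 0..12 are 0, 3, 6, 9, 12.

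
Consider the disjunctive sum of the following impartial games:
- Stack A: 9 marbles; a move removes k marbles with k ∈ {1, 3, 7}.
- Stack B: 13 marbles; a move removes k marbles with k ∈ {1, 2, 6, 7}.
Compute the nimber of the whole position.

3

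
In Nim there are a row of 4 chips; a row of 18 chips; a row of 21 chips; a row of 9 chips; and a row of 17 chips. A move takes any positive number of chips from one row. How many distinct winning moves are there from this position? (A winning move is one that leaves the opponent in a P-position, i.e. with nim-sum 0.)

3

Compute the nim-sum pairwise:
4 ^ 18 = 22
22 ^ 21 = 3
3 ^ 9 = 10
10 ^ 17 = 27
The overall nim-sum is X = 27. A row of size p has a winning move iff p XOR X < p (reduce it to p XOR X).
  4: 4 XOR 27 = 31 ≥ 4 — no move.
  18: 18 XOR 27 = 9 < 18 — winning move (to 9).
  21: 21 XOR 27 = 14 < 21 — winning move (to 14).
  9: 9 XOR 27 = 18 ≥ 9 — no move.
  17: 17 XOR 27 = 10 < 17 — winning move (to 10).
That gives 3 winning moves.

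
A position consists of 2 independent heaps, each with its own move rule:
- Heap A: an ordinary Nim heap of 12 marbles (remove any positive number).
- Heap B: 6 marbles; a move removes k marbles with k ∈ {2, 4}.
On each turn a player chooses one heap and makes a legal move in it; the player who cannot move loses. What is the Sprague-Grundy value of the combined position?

12

Heap A is a plain Nim heap of size 12, so its Grundy value is 12.
Grundy values for heap B (subtraction set {2, 4}):
g(0) = mex{} = 0
g(1) = mex{} = 0
g(2) = mex{0} = 1
g(3) = mex{0} = 1
g(4) = mex{0,1} = 2
g(5) = mex{0,1} = 2
g(6) = mex{1,2} = 0
So g(6) = 0.
The value of a disjunctive sum is the nim-sum of the parts.
Combined value = 12 ⊕ 0 = 12.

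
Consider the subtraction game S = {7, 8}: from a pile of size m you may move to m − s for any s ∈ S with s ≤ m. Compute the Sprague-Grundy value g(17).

Grundy values for subtraction set {7, 8}:
k:     0  1  2  3  4  5  6  7  8  9 10 11 12 13 14 15 16 17
g(k):  0  0  0  0  0  0  0  1  1  1  1  1  1  1  2  0  0  0
So g(17) = 0.

0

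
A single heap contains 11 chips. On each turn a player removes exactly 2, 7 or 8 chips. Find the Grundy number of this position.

3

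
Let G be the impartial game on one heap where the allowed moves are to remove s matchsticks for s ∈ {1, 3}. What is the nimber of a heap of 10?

Grundy values for subtraction set {1, 3}:
k:     0  1  2  3  4  5  6  7  8  9 10
g(k):  0  1  0  1  0  1  0  1  0  1  0
So g(10) = 0.

0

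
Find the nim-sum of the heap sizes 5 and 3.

6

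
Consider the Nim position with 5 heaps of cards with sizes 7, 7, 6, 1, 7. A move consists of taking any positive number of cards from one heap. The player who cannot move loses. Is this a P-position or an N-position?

P-position

In binary:
  111  (7)
  111  (7)
  110  (6)
  001  (1)
  111  (7)
  ---
  000  (0)
The nim-sum is 0, so this is a P-position: the player to move is in a losing position under optimal play.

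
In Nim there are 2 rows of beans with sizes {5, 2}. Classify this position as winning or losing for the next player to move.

Nim-sum: 5 ^ 2 = 7.
The nim-sum is 7 ≠ 0, so this is an N-position: the player to move can win.

Winning position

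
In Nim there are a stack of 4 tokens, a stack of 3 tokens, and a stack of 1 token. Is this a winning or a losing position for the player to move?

Winning position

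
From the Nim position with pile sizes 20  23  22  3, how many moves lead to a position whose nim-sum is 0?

Compute the nim-sum pairwise:
20 ⊕ 23 = 3
3 ⊕ 22 = 21
21 ⊕ 3 = 22
The overall nim-sum is X = 22. A pile of size p has a winning move iff p XOR X < p (reduce it to p XOR X).
  20: 20 XOR 22 = 2 < 20 — winning move (to 2).
  23: 23 XOR 22 = 1 < 23 — winning move (to 1).
  22: 22 XOR 22 = 0 < 22 — winning move (to 0).
  3: 3 XOR 22 = 21 ≥ 3 — no move.
That gives 3 winning moves.

3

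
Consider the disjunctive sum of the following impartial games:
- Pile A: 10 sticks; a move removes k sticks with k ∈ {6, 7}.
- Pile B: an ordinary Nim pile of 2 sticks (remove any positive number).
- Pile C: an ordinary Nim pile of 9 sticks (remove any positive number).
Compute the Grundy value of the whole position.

10

For pile A, compute g(0), g(1), … with moves {6, 7}:
k:     0  1  2  3  4  5  6  7  8  9 10
g(k):  0  0  0  0  0  0  1  1  1  1  1
So g(10) = 1.
Pile B is a plain Nim pile of size 2, so its Grundy value is 2.
Pile C is a plain Nim pile of size 9, so its Grundy value is 9.
The value of a disjunctive sum is the nim-sum of the parts.
Combined value = 1 ⊕ 2 ⊕ 9 = 10.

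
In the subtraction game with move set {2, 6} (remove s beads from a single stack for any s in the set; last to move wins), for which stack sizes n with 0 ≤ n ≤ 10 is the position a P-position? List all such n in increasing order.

0, 1, 4, 5, 8, 9

Compute g(0), g(1), … for moves {2, 6}:
k:     0  1  2  3  4  5  6  7  8  9 10
g(k):  0  0  1  1  0  0  1  1  0  0  1
The P-positions (g = 0) in 0..10 are 0, 1, 4, 5, 8, 9.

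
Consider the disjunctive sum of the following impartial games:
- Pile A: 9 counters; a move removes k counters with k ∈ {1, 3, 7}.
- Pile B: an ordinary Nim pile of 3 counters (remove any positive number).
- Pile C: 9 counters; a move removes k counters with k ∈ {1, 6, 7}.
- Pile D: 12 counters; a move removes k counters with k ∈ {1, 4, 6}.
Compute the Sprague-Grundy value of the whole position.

1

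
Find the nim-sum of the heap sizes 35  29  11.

53

Write each in binary and XOR column by column:
  100011  (35)
  011101  (29)
  001011  (11)
  ------
  110101  (53)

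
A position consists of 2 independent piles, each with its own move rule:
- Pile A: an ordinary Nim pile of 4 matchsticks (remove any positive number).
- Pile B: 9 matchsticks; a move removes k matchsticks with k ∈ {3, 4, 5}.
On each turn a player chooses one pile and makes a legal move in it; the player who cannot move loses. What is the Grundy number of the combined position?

Pile A is a plain Nim pile of size 4, so its Grundy value is 4.
Grundy values for pile B (subtraction set {3, 4, 5}):
k:     0  1  2  3  4  5  6  7  8  9
g(k):  0  0  0  1  1  1  2  2  0  0
So g(9) = 0.
The value of a disjunctive sum is the nim-sum of the parts.
Combined value = 4 XOR 0 = 4.

4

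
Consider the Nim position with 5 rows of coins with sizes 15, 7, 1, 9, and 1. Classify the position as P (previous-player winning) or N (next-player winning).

Nim-sum: 15 XOR 7 XOR 1 XOR 9 XOR 1 = 1.
The nim-sum is 1 ≠ 0, so this is an N-position: the player to move can win.

N-position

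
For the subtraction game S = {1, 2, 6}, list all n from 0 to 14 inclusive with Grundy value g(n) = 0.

0, 3, 7, 10, 14

Grundy values for subtraction set {1, 2, 6}:
g(0) = mex{} = 0
g(1) = mex{0} = 1
g(2) = mex{0,1} = 2
g(3) = mex{1,2} = 0
g(4) = mex{0,2} = 1
g(5) = mex{0,1} = 2
g(6) = mex{0,1,2} = 3
g(7) = mex{1,2,3} = 0
g(8) = mex{0,2,3} = 1
g(9) = mex{0,1} = 2
g(10) = mex{1,2} = 0
g(11) = mex{0,2} = 1
g(12) = mex{0,1,3} = 2
g(13) = mex{0,1,2} = 3
g(14) = mex{1,2,3} = 0
The P-positions (g = 0) in 0..14 are 0, 3, 7, 10, 14.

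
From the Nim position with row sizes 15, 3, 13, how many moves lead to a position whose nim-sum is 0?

Write each in binary and XOR column by column:
  1111  (15)
  0011  (3)
  1101  (13)
  ----
  0001  (1)
The overall nim-sum is X = 1. A row of size p has a winning move iff p XOR X < p (reduce it to p XOR X).
  15: 15 XOR 1 = 14 < 15 — winning move (to 14).
  3: 3 XOR 1 = 2 < 3 — winning move (to 2).
  13: 13 XOR 1 = 12 < 13 — winning move (to 12).
That gives 3 winning moves.

3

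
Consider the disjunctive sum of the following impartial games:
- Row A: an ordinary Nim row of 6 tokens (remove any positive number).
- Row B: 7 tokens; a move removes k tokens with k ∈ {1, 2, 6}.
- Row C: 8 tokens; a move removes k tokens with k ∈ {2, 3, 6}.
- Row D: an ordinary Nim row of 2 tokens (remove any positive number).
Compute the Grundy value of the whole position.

6

Row A is a plain Nim row of size 6, so its Grundy value is 6.
Grundy values for row B (subtraction set {1, 2, 6}):
g(0) = mex{} = 0
g(1) = mex{0} = 1
g(2) = mex{0,1} = 2
g(3) = mex{1,2} = 0
g(4) = mex{0,2} = 1
g(5) = mex{0,1} = 2
g(6) = mex{0,1,2} = 3
g(7) = mex{1,2,3} = 0
So g(7) = 0.
Build the Grundy sequence for row C with g(k) = mex{g(k−s) : s ∈ {2, 3, 6}, s ≤ k}:
k:     0  1  2  3  4  5  6  7  8
g(k):  0  0  1  1  2  0  3  1  2
So g(8) = 2.
Row D is a plain Nim row of size 2, so its Grundy value is 2.
The value of a disjunctive sum is the nim-sum of the parts.
Combined value = 6 ⊕ 0 ⊕ 2 ⊕ 2 = 6.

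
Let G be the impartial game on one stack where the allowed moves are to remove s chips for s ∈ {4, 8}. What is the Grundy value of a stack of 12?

0

Build the Grundy sequence with g(k) = mex{g(k−s) : s ∈ {4, 8}, s ≤ k}:
k:     0  1  2  3  4  5  6  7  8  9 10 11 12
g(k):  0  0  0  0  1  1  1  1  2  2  2  2  0
So g(12) = 0.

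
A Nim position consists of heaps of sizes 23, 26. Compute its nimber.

Nim-sum: 23 ^ 26 = 13.

13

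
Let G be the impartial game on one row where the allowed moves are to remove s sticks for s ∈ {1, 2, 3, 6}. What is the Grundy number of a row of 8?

Grundy values for subtraction set {1, 2, 3, 6}:
g(0) = mex{} = 0
g(1) = mex{0} = 1
g(2) = mex{0,1} = 2
g(3) = mex{0,1,2} = 3
g(4) = mex{1,2,3} = 0
g(5) = mex{0,2,3} = 1
g(6) = mex{0,1,3} = 2
g(7) = mex{0,1,2} = 3
g(8) = mex{1,2,3} = 0
So g(8) = 0.

0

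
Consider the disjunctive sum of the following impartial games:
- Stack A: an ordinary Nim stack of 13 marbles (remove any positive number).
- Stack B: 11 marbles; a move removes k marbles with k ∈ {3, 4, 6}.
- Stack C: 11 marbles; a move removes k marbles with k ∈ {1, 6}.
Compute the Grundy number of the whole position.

13

Stack A is a plain Nim stack of size 13, so its Grundy value is 13.
Build the Grundy sequence for stack B with g(k) = mex{g(k−s) : s ∈ {3, 4, 6}, s ≤ k}:
g(0) = mex{} = 0
g(1) = mex{} = 0
g(2) = mex{} = 0
g(3) = mex{0} = 1
g(4) = mex{0} = 1
g(5) = mex{0} = 1
g(6) = mex{0,1} = 2
g(7) = mex{0,1} = 2
g(8) = mex{0,1} = 2
g(9) = mex{1,2} = 0
g(10) = mex{1,2} = 0
g(11) = mex{1,2} = 0
So g(11) = 0.
For stack C, compute g(0), g(1), … with moves {1, 6}:
k:     0  1  2  3  4  5  6  7  8  9 10 11
g(k):  0  1  0  1  0  1  2  0  1  0  1  0
So g(11) = 0.
By the Sprague-Grundy theorem, the Grundy value of a sum of independent games is the XOR of the component values.
Combined value = 13 ⊕ 0 ⊕ 0 = 13.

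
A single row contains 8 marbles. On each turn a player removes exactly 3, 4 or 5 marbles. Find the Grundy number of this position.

Grundy values for subtraction set {3, 4, 5}:
g(0) = mex{} = 0
g(1) = mex{} = 0
g(2) = mex{} = 0
g(3) = mex{0} = 1
g(4) = mex{0} = 1
g(5) = mex{0} = 1
g(6) = mex{0,1} = 2
g(7) = mex{0,1} = 2
g(8) = mex{1} = 0
So g(8) = 0.

0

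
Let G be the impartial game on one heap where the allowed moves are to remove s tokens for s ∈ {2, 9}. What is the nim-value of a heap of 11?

0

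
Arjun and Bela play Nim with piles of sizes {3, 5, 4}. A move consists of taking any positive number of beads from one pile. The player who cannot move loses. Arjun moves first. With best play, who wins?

Arjun wins

In binary:
  011  (3)
  101  (5)
  100  (4)
  ---
  010  (2)
The nim-sum is 2 ≠ 0, so this is an N-position: the player to move can win; Arjun has a winning move.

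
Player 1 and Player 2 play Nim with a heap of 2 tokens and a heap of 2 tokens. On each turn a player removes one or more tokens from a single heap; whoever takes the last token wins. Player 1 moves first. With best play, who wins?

Compute the nim-sum pairwise:
2 ^ 2 = 0
The nim-sum is 0, so this is a P-position: the player to move is in a losing position under optimal play; Player 1 is about to move from it and so loses — Player 2 wins.

Player 2 wins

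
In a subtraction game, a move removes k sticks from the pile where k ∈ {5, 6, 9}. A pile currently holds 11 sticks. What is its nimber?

2

Build the Grundy sequence with g(k) = mex{g(k−s) : s ∈ {5, 6, 9}, s ≤ k}:
g(0) = mex{} = 0
g(1) = mex{} = 0
g(2) = mex{} = 0
g(3) = mex{} = 0
g(4) = mex{} = 0
g(5) = mex{0} = 1
g(6) = mex{0} = 1
g(7) = mex{0} = 1
g(8) = mex{0} = 1
g(9) = mex{0} = 1
g(10) = mex{0,1} = 2
g(11) = mex{0,1} = 2
So g(11) = 2.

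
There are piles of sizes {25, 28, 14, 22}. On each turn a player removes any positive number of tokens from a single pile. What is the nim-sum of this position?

Nim-sum: 25 ⊕ 28 ⊕ 14 ⊕ 22 = 29.

29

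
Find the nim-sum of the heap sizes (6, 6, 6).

6

Write each in binary and XOR column by column:
  110  (6)
  110  (6)
  110  (6)
  ---
  110  (6)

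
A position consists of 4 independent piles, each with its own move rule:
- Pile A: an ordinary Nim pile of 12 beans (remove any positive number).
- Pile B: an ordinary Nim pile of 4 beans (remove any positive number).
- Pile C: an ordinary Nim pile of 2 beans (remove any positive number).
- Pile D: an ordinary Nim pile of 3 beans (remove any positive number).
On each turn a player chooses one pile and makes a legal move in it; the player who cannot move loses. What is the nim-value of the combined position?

9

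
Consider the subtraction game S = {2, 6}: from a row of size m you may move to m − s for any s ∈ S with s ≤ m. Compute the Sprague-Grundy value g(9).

0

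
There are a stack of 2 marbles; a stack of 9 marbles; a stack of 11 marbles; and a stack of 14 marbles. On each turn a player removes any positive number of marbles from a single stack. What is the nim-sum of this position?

14

Bitwise XOR of the heap sizes:
  0010  (2)
  1001  (9)
  1011  (11)
  1110  (14)
  ----
  1110  (14)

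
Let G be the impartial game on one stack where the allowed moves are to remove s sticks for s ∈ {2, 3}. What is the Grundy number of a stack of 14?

Compute g(0), g(1), … for moves {2, 3}:
g(0) = mex{} = 0
g(1) = mex{} = 0
g(2) = mex{0} = 1
g(3) = mex{0} = 1
g(4) = mex{0,1} = 2
g(5) = mex{1} = 0
g(6) = mex{1,2} = 0
g(7) = mex{0,2} = 1
g(8) = mex{0} = 1
g(9) = mex{0,1} = 2
g(10) = mex{1} = 0
g(11) = mex{1,2} = 0
g(12) = mex{0,2} = 1
g(13) = mex{0} = 1
g(14) = mex{0,1} = 2
So g(14) = 2.

2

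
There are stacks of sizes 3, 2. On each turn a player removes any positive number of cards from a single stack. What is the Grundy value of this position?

Bitwise XOR of the heap sizes:
  11  (3)
  10  (2)
  --
  01  (1)

1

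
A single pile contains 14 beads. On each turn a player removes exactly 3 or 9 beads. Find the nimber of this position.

0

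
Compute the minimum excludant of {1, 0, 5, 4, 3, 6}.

The values 0, 1 are all present; 2 is the first non-negative integer missing from the set.

2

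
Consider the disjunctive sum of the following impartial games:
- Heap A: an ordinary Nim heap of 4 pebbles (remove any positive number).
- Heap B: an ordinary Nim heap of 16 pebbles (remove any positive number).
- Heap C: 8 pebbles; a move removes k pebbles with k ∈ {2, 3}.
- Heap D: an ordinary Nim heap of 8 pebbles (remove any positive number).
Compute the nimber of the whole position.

29

Heap A is a plain Nim heap of size 4, so its Grundy value is 4.
Heap B is a plain Nim heap of size 16, so its Grundy value is 16.
For heap C, compute g(0), g(1), … with moves {2, 3}:
k:     0  1  2  3  4  5  6  7  8
g(k):  0  0  1  1  2  0  0  1  1
So g(8) = 1.
Heap D is a plain Nim heap of size 8, so its Grundy value is 8.
The value of a disjunctive sum is the nim-sum of the parts.
Combined value = 4 XOR 16 XOR 1 XOR 8 = 29.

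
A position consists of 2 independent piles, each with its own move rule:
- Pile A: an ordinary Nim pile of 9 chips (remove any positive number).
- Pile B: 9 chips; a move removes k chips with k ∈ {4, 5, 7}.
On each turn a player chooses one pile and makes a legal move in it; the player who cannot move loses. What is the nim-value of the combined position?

11

Pile A is a plain Nim pile of size 9, so its Grundy value is 9.
Build the Grundy sequence for pile B with g(k) = mex{g(k−s) : s ∈ {4, 5, 7}, s ≤ k}:
g(0) = mex{} = 0
g(1) = mex{} = 0
g(2) = mex{} = 0
g(3) = mex{} = 0
g(4) = mex{0} = 1
g(5) = mex{0} = 1
g(6) = mex{0} = 1
g(7) = mex{0} = 1
g(8) = mex{0,1} = 2
g(9) = mex{0,1} = 2
So g(9) = 2.
The value of a disjunctive sum is the nim-sum of the parts.
Combined value = 9 ⊕ 2 = 11.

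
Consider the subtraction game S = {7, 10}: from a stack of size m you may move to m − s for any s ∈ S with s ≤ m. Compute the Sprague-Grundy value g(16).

2

Compute g(0), g(1), … for moves {7, 10}:
k:     0  1  2  3  4  5  6  7  8  9 10 11 12 13 14 15 16
g(k):  0  0  0  0  0  0  0  1  1  1  1  1  1  1  2  2  2
So g(16) = 2.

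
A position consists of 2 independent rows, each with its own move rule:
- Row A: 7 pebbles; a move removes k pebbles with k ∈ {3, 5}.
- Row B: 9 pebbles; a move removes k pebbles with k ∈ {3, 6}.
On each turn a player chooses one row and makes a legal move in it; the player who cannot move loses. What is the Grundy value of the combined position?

2

Build the Grundy sequence for row A with g(k) = mex{g(k−s) : s ∈ {3, 5}, s ≤ k}:
k:     0  1  2  3  4  5  6  7
g(k):  0  0  0  1  1  1  2  2
So g(7) = 2.
For row B, compute g(0), g(1), … with moves {3, 6}:
g(0) = mex{} = 0
g(1) = mex{} = 0
g(2) = mex{} = 0
g(3) = mex{0} = 1
g(4) = mex{0} = 1
g(5) = mex{0} = 1
g(6) = mex{0,1} = 2
g(7) = mex{0,1} = 2
g(8) = mex{0,1} = 2
g(9) = mex{1,2} = 0
So g(9) = 0.
The value of a disjunctive sum is the nim-sum of the parts.
Combined value = 2 XOR 0 = 2.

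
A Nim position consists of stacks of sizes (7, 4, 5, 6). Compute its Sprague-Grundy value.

Compute the nim-sum pairwise:
7 ⊕ 4 = 3
3 ⊕ 5 = 6
6 ⊕ 6 = 0

0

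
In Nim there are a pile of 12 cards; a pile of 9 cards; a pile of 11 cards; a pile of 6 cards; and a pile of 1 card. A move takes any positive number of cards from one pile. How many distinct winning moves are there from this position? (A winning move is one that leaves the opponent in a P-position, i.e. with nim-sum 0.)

Compute the nim-sum pairwise:
12 ⊕ 9 = 5
5 ⊕ 11 = 14
14 ⊕ 6 = 8
8 ⊕ 1 = 9
The overall nim-sum is X = 9. A pile of size p has a winning move iff p XOR X < p (reduce it to p XOR X).
  12: 12 XOR 9 = 5 < 12 — winning move (to 5).
  9: 9 XOR 9 = 0 < 9 — winning move (to 0).
  11: 11 XOR 9 = 2 < 11 — winning move (to 2).
  6: 6 XOR 9 = 15 ≥ 6 — no move.
  1: 1 XOR 9 = 8 ≥ 1 — no move.
That gives 3 winning moves.

3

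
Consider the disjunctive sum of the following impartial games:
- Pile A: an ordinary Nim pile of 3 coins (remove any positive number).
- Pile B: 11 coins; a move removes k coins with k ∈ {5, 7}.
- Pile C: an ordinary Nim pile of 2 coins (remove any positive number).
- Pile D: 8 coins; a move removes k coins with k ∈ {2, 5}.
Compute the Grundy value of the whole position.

Pile A is a plain Nim pile of size 3, so its Grundy value is 3.
For pile B, compute g(0), g(1), … with moves {5, 7}:
g(0) = mex{} = 0
g(1) = mex{} = 0
g(2) = mex{} = 0
g(3) = mex{} = 0
g(4) = mex{} = 0
g(5) = mex{0} = 1
g(6) = mex{0} = 1
g(7) = mex{0} = 1
g(8) = mex{0} = 1
g(9) = mex{0} = 1
g(10) = mex{0,1} = 2
g(11) = mex{0,1} = 2
So g(11) = 2.
Pile C is a plain Nim pile of size 2, so its Grundy value is 2.
For pile D, compute g(0), g(1), … with moves {2, 5}:
g(0) = mex{} = 0
g(1) = mex{} = 0
g(2) = mex{0} = 1
g(3) = mex{0} = 1
g(4) = mex{1} = 0
g(5) = mex{0,1} = 2
g(6) = mex{0} = 1
g(7) = mex{1,2} = 0
g(8) = mex{1} = 0
So g(8) = 0.
By the Sprague-Grundy theorem, the Grundy value of a sum of independent games is the XOR of the component values.
Combined value = 3 XOR 2 XOR 2 XOR 0 = 3.

3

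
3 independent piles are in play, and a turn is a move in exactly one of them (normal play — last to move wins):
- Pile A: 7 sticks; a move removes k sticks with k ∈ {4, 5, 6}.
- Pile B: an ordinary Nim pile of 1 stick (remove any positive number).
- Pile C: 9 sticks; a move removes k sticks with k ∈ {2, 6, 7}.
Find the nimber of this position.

0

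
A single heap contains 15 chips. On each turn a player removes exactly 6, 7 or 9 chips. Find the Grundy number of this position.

0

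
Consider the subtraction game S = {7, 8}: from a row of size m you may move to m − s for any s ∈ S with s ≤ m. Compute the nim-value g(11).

1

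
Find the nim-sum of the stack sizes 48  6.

Nim-sum: 48 ^ 6 = 54.

54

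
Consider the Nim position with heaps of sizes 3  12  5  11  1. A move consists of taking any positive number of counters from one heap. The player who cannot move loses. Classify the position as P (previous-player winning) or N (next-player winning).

P-position

Nim-sum: 3 ⊕ 12 ⊕ 5 ⊕ 11 ⊕ 1 = 0.
The nim-sum is 0, so this is a P-position: the player to move is in a losing position under optimal play.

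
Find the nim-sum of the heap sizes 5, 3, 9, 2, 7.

Nim-sum: 5 ^ 3 ^ 9 ^ 2 ^ 7 = 10.

10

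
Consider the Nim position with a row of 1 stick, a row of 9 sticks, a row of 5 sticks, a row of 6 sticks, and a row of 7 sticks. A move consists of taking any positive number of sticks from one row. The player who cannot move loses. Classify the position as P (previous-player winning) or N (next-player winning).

N-position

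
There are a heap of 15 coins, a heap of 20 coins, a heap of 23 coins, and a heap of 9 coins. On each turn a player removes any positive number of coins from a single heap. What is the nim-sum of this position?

5

In binary:
  01111  (15)
  10100  (20)
  10111  (23)
  01001  (9)
  -----
  00101  (5)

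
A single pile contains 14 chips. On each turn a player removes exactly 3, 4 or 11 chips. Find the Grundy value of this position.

0

Grundy values for subtraction set {3, 4, 11}:
g(0) = mex{} = 0
g(1) = mex{} = 0
g(2) = mex{} = 0
g(3) = mex{0} = 1
g(4) = mex{0} = 1
g(5) = mex{0} = 1
g(6) = mex{0,1} = 2
g(7) = mex{1} = 0
g(8) = mex{1} = 0
g(9) = mex{1,2} = 0
g(10) = mex{0,2} = 1
g(11) = mex{0} = 1
g(12) = mex{0} = 1
g(13) = mex{0,1} = 2
g(14) = mex{1} = 0
So g(14) = 0.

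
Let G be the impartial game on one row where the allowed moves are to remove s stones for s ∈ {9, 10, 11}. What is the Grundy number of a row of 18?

2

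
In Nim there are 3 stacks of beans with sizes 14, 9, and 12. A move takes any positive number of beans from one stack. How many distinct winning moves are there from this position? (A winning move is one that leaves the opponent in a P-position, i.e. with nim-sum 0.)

3

Compute the nim-sum pairwise:
14 ⊕ 9 = 7
7 ⊕ 12 = 11
The overall nim-sum is X = 11. A stack of size p has a winning move iff p XOR X < p (reduce it to p XOR X).
  14: 14 XOR 11 = 5 < 14 — winning move (to 5).
  9: 9 XOR 11 = 2 < 9 — winning move (to 2).
  12: 12 XOR 11 = 7 < 12 — winning move (to 7).
That gives 3 winning moves.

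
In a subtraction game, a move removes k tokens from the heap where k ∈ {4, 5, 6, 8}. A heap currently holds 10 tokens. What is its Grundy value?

Build the Grundy sequence with g(k) = mex{g(k−s) : s ∈ {4, 5, 6, 8}, s ≤ k}:
k:     0  1  2  3  4  5  6  7  8  9 10
g(k):  0  0  0  0  1  1  1  1  2  2  2
So g(10) = 2.

2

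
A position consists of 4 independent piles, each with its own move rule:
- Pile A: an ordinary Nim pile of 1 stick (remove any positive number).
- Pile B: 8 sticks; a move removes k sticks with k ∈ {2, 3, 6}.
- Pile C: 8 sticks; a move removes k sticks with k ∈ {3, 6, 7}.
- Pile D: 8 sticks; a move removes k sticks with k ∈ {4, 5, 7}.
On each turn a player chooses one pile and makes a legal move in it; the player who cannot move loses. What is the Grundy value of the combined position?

3

Pile A is a plain Nim pile of size 1, so its Grundy value is 1.
For pile B, compute g(0), g(1), … with moves {2, 3, 6}:
g(0) = mex{} = 0
g(1) = mex{} = 0
g(2) = mex{0} = 1
g(3) = mex{0} = 1
g(4) = mex{0,1} = 2
g(5) = mex{1} = 0
g(6) = mex{0,1,2} = 3
g(7) = mex{0,2} = 1
g(8) = mex{0,1,3} = 2
So g(8) = 2.
For pile C, compute g(0), g(1), … with moves {3, 6, 7}:
k:     0  1  2  3  4  5  6  7  8
g(k):  0  0  0  1  1  1  2  2  2
So g(8) = 2.
Grundy values for pile D (subtraction set {4, 5, 7}):
k:     0  1  2  3  4  5  6  7  8
g(k):  0  0  0  0  1  1  1  1  2
So g(8) = 2.
The value of a disjunctive sum is the nim-sum of the parts.
Combined value = 1 XOR 2 XOR 2 XOR 2 = 3.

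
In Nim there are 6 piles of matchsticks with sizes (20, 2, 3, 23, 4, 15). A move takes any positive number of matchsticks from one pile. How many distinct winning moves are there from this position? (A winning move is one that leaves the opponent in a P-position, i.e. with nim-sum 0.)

1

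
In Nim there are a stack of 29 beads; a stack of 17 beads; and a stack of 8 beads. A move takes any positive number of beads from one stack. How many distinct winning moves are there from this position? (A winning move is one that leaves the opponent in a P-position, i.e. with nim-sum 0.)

1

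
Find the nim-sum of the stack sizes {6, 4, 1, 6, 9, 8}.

Compute the nim-sum pairwise:
6 XOR 4 = 2
2 XOR 1 = 3
3 XOR 6 = 5
5 XOR 9 = 12
12 XOR 8 = 4

4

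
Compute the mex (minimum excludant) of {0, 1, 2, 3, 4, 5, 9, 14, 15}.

The values 0, 1, 2, 3, 4, 5 are all present; 6 is the first non-negative integer missing from the set.

6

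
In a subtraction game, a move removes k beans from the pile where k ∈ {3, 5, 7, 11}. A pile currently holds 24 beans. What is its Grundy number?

0

Grundy values for subtraction set {3, 5, 7, 11}:
k:     0  1  2  3  4  5  6  7  8  9 10 11 12 13 14 15 16 17 18 19 20 21 22 23 24
g(k):  0  0  0  1  1  1  2  2  2  3  0  3  4  1  0  3  0  1  0  1  0  1  0  1  0
So g(24) = 0.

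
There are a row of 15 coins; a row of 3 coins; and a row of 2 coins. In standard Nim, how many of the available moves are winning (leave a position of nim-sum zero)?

Compute the nim-sum pairwise:
15 ^ 3 = 12
12 ^ 2 = 14
The overall nim-sum is X = 14. A row of size p has a winning move iff p XOR X < p (reduce it to p XOR X).
  15: 15 XOR 14 = 1 < 15 — winning move (to 1).
  3: 3 XOR 14 = 13 ≥ 3 — no move.
  2: 2 XOR 14 = 12 ≥ 2 — no move.
That gives 1 winning move.

1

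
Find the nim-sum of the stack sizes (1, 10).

11

Nim-sum: 1 ^ 10 = 11.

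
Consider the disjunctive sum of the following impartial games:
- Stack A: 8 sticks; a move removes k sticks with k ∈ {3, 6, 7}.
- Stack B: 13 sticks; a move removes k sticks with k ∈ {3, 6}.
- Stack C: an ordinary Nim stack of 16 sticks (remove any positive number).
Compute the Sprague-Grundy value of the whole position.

Grundy values for stack A (subtraction set {3, 6, 7}):
g(0) = mex{} = 0
g(1) = mex{} = 0
g(2) = mex{} = 0
g(3) = mex{0} = 1
g(4) = mex{0} = 1
g(5) = mex{0} = 1
g(6) = mex{0,1} = 2
g(7) = mex{0,1} = 2
g(8) = mex{0,1} = 2
So g(8) = 2.
Grundy values for stack B (subtraction set {3, 6}):
k:     0  1  2  3  4  5  6  7  8  9 10 11 12 13
g(k):  0  0  0  1  1  1  2  2  2  0  0  0  1  1
So g(13) = 1.
Stack C is a plain Nim stack of size 16, so its Grundy value is 16.
The value of a disjunctive sum is the nim-sum of the parts.
Combined value = 2 ⊕ 1 ⊕ 16 = 19.

19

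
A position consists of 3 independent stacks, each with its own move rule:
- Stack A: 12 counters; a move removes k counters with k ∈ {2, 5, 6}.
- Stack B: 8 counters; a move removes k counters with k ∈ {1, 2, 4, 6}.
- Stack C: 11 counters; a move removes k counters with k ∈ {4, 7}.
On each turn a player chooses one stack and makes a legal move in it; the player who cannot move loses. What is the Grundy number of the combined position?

Grundy values for stack A (subtraction set {2, 5, 6}):
g(0) = mex{} = 0
g(1) = mex{} = 0
g(2) = mex{0} = 1
g(3) = mex{0} = 1
g(4) = mex{1} = 0
g(5) = mex{0,1} = 2
g(6) = mex{0} = 1
g(7) = mex{0,1,2} = 3
g(8) = mex{1} = 0
g(9) = mex{0,1,3} = 2
g(10) = mex{0,2} = 1
g(11) = mex{1,2} = 0
g(12) = mex{1,3} = 0
So g(12) = 0.
For stack B, compute g(0), g(1), … with moves {1, 2, 4, 6}:
g(0) = mex{} = 0
g(1) = mex{0} = 1
g(2) = mex{0,1} = 2
g(3) = mex{1,2} = 0
g(4) = mex{0,2} = 1
g(5) = mex{0,1} = 2
g(6) = mex{0,1,2} = 3
g(7) = mex{0,1,2,3} = 4
g(8) = mex{1,2,3,4} = 0
So g(8) = 0.
For stack C, compute g(0), g(1), … with moves {4, 7}:
k:     0  1  2  3  4  5  6  7  8  9 10 11
g(k):  0  0  0  0  1  1  1  1  2  2  2  0
So g(11) = 0.
By the Sprague-Grundy theorem, the Grundy value of a sum of independent games is the XOR of the component values.
Combined value = 0 ⊕ 0 ⊕ 0 = 0.

0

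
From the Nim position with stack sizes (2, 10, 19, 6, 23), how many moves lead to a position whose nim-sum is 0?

Compute the nim-sum pairwise:
2 ⊕ 10 = 8
8 ⊕ 19 = 27
27 ⊕ 6 = 29
29 ⊕ 23 = 10
The overall nim-sum is X = 10. A stack of size p has a winning move iff p XOR X < p (reduce it to p XOR X).
  2: 2 XOR 10 = 8 ≥ 2 — no move.
  10: 10 XOR 10 = 0 < 10 — winning move (to 0).
  19: 19 XOR 10 = 25 ≥ 19 — no move.
  6: 6 XOR 10 = 12 ≥ 6 — no move.
  23: 23 XOR 10 = 29 ≥ 23 — no move.
That gives 1 winning move.

1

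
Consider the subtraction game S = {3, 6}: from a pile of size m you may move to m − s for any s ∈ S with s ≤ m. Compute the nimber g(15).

2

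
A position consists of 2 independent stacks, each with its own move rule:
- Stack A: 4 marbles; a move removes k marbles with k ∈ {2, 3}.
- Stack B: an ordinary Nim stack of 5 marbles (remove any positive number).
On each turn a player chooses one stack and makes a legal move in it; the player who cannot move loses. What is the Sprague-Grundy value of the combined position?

Build the Grundy sequence for stack A with g(k) = mex{g(k−s) : s ∈ {2, 3}, s ≤ k}:
k:     0  1  2  3  4
g(k):  0  0  1  1  2
So g(4) = 2.
Stack B is a plain Nim stack of size 5, so its Grundy value is 5.
The value of a disjunctive sum is the nim-sum of the parts.
Combined value = 2 XOR 5 = 7.

7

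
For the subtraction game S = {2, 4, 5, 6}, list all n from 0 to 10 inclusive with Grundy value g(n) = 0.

0, 1, 8, 9

Compute g(0), g(1), … for moves {2, 4, 5, 6}:
g(0) = mex{} = 0
g(1) = mex{} = 0
g(2) = mex{0} = 1
g(3) = mex{0} = 1
g(4) = mex{0,1} = 2
g(5) = mex{0,1} = 2
g(6) = mex{0,1,2} = 3
g(7) = mex{0,1,2} = 3
g(8) = mex{1,2,3} = 0
g(9) = mex{1,2,3} = 0
g(10) = mex{0,2,3} = 1
The P-positions (g = 0) in 0..10 are 0, 1, 8, 9.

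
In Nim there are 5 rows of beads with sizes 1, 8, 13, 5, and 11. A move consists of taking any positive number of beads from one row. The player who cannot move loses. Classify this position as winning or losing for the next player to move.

Nim-sum: 1 XOR 8 XOR 13 XOR 5 XOR 11 = 10.
The nim-sum is 10 ≠ 0, so this is an N-position: the player to move can win.

Winning position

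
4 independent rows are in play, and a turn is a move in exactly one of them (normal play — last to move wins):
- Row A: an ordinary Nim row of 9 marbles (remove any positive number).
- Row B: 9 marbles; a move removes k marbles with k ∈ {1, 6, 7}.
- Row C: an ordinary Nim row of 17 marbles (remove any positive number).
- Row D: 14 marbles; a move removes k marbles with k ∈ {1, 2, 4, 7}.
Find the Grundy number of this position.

Row A is a plain Nim row of size 9, so its Grundy value is 9.
For row B, compute g(0), g(1), … with moves {1, 6, 7}:
g(0) = mex{} = 0
g(1) = mex{0} = 1
g(2) = mex{1} = 0
g(3) = mex{0} = 1
g(4) = mex{1} = 0
g(5) = mex{0} = 1
g(6) = mex{0,1} = 2
g(7) = mex{0,1,2} = 3
g(8) = mex{0,1,3} = 2
g(9) = mex{0,1,2} = 3
So g(9) = 3.
Row C is a plain Nim row of size 17, so its Grundy value is 17.
For row D, compute g(0), g(1), … with moves {1, 2, 4, 7}:
k:     0  1  2  3  4  5  6  7  8  9 10 11 12 13 14
g(k):  0  1  2  0  1  2  0  1  2  0  1  2  0  1  2
So g(14) = 2.
By the Sprague-Grundy theorem, the Grundy value of a sum of independent games is the XOR of the component values.
Combined value = 9 XOR 3 XOR 17 XOR 2 = 25.

25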